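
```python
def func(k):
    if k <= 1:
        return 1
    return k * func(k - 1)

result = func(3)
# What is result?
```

func(3) = 3 * 2 * 1 = 6

Answer: 6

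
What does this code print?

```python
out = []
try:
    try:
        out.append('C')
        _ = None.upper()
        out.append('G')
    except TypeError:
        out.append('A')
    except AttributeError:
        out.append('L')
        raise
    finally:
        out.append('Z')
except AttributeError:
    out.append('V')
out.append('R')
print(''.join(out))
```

Execution trace: 'C' (try body) → 'L' (except AttributeError) → 'Z' (finally) → 'V' (outer except AttributeError) → 'R' (after the try/except). Output: CLZVR

Answer: CLZVR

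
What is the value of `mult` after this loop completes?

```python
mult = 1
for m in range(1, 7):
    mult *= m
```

6! = 720
`mult` takes the values: 1 → 2 → 6 → 24 → 120 → 720

Answer: 720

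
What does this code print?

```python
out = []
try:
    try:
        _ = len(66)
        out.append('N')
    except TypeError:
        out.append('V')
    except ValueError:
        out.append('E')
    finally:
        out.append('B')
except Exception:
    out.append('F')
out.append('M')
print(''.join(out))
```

Execution trace: 'V' (inner except TypeError) → 'B' (inner finally) → 'M' (after the try/except). Output: VBM

Answer: VBM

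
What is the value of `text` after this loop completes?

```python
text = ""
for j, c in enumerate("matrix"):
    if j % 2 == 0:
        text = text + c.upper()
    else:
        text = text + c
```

Uppercase even positions in 'matrix'
`text` takes the values: "" → "M" → "Ma" → "MaT" → "MaTr" → "MaTrI" → "MaTrIx"

Answer: "MaTrIx"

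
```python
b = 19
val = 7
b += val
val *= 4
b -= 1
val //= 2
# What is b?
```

Trace:
`b = 19` → b = 19
`val = 7` → val = 7
`b += val` → b = 26
`val *= 4` → val = 28
`b -= 1` → b = 25
`val //= 2` → val = 14
So b = 25

Answer: 25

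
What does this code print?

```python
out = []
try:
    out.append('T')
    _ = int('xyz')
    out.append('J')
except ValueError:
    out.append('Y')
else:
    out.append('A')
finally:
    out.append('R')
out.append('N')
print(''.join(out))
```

Execution trace: 'T' (try body) → 'Y' (except ValueError) → 'R' (finally) → 'N' (after the try/except). Output: TYRN

Answer: TYRN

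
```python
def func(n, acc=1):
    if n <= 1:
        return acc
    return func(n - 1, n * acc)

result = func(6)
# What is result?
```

Accumulator trace (n, acc): (6, 1) -> (5, 6) -> (4, 30) -> (3, 120) -> (2, 360) -> (1, 720) -> return 720

Answer: 720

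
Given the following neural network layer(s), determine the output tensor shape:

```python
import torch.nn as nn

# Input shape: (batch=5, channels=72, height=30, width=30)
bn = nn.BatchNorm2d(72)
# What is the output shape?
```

Input: (5, 72, 30, 30) -> Output: (5, 72, 30, 30)

Answer: (5, 72, 30, 30)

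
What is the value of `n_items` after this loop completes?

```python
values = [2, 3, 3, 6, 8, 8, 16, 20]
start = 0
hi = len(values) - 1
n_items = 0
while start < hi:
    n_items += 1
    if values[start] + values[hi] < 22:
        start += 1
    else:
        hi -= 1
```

Steps to find pair summing to 22
`n_items` takes the values: 0 → 1 → 2 → 3 → 4 → 5 → 6 → 7

Answer: 7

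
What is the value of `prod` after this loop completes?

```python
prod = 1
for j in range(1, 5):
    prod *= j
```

4! = 24
`prod` takes the values: 1 → 2 → 6 → 24

Answer: 24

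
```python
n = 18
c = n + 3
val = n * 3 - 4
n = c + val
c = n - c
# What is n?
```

Trace:
`n = 18` → n = 18
`c = n + 3` → c = 21
`val = n * 3 - 4` → val = 50
`n = c + val` → n = 71
`c = n - c` → c = 50
So n = 71

Answer: 71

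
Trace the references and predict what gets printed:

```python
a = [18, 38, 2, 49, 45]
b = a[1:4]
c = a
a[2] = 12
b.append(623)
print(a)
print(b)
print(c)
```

Key concept: slice vs alias.
Step by step:
`a = [18, 38, 2, 49, 45]` → a = [18, 38, 2, 49, 45]
`b = a[1:4]` → b = [38, 2, 49]
`c = a` → c = [18, 38, 2, 49, 45] (same object as a)
`a[2] = 12` → a = [18, 38, 12, 49, 45] (same object as c); c = [18, 38, 12, 49, 45] (same object as a)
`b.append(623)` → b = [38, 2, 49, 623]
`print(a)` → prints [18, 38, 12, 49, 45]
`print(b)` → prints [38, 2, 49, 623]
`print(c)` → prints [18, 38, 12, 49, 45]

Answer:
[18, 38, 12, 49, 45]
[38, 2, 49, 623]
[18, 38, 12, 49, 45]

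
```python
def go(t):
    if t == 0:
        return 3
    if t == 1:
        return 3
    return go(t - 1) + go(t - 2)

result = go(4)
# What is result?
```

Build up from base cases: go(0)=3, go(1)=3, go(2)=6, go(3)=9, go(4)=15

Answer: 15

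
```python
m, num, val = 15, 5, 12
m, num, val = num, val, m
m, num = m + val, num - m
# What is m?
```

Trace:
`m, num, val = 15, 5, 12` → m = 15; num = 5; val = 12
`m, num, val = num, val, m` → m = 5; num = 12; val = 15
`m, num = m + val, num - m` → m = 20; num = 7
So m = 20

Answer: 20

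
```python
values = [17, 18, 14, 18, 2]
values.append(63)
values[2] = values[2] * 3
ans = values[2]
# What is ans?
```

Trace:
`values = [17, 18, 14, 18, 2]` → values = [17, 18, 14, 18, 2]
`values.append(63)` → values = [17, 18, 14, 18, 2, 63]
`values[2] = values[2] * 3` → values = [17, 18, 42, 18, 2, 63]
`ans = values[2]` → ans = 42
So ans = 42

Answer: 42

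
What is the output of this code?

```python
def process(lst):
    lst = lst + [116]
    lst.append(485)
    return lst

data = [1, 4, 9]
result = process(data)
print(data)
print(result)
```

Key concept: rebinding parameter vs mutation.
Step by step:
`data = [1, 4, 9]` → data = [1, 4, 9]
`result = process(data)` → result = [1, 4, 9, 116, 485]
`print(data)` → prints [1, 4, 9]
`print(result)` → prints [1, 4, 9, 116, 485]

Answer:
[1, 4, 9]
[1, 4, 9, 116, 485]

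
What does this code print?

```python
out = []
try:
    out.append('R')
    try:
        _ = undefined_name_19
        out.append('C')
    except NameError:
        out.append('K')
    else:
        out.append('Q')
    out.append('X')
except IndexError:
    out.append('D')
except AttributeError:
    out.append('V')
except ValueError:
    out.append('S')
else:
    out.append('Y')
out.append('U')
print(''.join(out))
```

Execution trace: 'R' (try body) → 'K' (inner except NameError) → 'X' (try body, no exception) → 'Y' (else) → 'U' (after the try/except). Output: RKXYU

Answer: RKXYU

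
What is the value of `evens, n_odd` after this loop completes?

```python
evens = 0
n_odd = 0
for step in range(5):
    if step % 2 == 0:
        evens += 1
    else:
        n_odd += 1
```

Count evens and odds in range(5)
`evens, n_odd` takes the values: (0, 0) → (1, 0) → (1, 1) → (2, 1) → (2, 2) → (3, 2)

Answer: 3, 2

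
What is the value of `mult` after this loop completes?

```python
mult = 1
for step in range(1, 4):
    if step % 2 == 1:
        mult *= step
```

Product of odd numbers 1 to 3
`mult` takes the values: 1 → 3

Answer: 3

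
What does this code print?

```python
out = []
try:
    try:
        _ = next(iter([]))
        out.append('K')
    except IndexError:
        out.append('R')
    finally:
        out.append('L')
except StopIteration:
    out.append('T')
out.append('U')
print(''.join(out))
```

Execution trace: 'L' (finally) → 'T' (outer except StopIteration) → 'U' (after the try/except). Output: LTU

Answer: LTU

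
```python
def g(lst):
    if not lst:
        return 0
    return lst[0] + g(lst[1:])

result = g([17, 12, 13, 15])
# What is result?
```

17 + 12 + 13 + 15 + 0 = 57

Answer: 57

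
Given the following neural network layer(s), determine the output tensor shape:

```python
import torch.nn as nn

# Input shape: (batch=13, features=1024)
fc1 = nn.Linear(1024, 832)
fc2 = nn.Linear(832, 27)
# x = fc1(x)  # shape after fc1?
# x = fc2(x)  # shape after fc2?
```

Input: (13, 1024) -> after fc1: (13, 832) -> Output: (13, 27)

Answer: (13, 27)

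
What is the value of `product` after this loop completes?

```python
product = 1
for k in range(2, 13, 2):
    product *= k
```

Product of even numbers 2 to 12
`product` takes the values: 1 → 2 → 8 → 48 → 384 → 3840 → 46080

Answer: 46080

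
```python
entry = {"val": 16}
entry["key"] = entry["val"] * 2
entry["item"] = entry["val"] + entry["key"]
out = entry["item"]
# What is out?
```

Trace:
`entry = {"val": 16}` → entry = {'val': 16}
`entry["key"] = entry["val"] * 2` → entry = {'val': 16, 'key': 32}
`entry["item"] = entry["val"] + entry["key"]` → entry = {'val': 16, 'key': 32, 'item': 48}
`out = entry["item"]` → out = 48
So out = 48

Answer: 48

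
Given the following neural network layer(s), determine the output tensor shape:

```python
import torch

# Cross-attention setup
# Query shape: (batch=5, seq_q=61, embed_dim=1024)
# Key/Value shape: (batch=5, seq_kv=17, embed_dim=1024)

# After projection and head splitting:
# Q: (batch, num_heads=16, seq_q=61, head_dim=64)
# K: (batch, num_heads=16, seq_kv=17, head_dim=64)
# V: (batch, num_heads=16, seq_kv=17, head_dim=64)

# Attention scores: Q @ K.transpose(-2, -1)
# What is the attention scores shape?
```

Input: (5, 61, 1024) -> Output: (5, 16, 61, 17)

Answer: (5, 16, 61, 17)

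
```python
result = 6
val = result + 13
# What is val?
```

Trace:
`result = 6` → result = 6
`val = result + 13` → val = 19
So val = 19

Answer: 19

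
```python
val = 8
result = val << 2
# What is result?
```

Trace:
`val = 8` → val = 8
`result = val << 2` → result = 32
So result = 32

Answer: 32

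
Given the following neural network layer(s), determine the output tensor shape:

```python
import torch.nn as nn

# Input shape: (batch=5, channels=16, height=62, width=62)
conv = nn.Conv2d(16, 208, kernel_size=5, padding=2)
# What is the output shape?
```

Input: (5, 16, 62, 62) -> Output: (5, 208, 62, 62)

Answer: (5, 208, 62, 62)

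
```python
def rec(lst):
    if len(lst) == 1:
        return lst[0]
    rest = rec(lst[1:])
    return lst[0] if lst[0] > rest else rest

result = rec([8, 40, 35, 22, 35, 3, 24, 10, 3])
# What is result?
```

Recursive max over [8, 40, 35, 22, 35, 3, 24, 10, 3] = 40

Answer: 40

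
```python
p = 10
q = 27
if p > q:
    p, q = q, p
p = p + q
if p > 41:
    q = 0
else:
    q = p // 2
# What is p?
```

Trace:
`p = 10` → p = 10
`q = 27` → q = 27
`if p > q: ...` → p > q is False → no variable changes
`p = p + q` → p = 37
`if p > 41: ...` → p > 41 is False, take else branch → q = 18
So p = 37

Answer: 37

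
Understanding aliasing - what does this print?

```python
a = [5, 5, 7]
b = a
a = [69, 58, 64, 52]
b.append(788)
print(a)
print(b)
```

Key concept: rebinding vs mutation: a is rebound to a new list, b still points at the original.
Step by step:
`a = [5, 5, 7]` → a = [5, 5, 7]
`b = a` → b = [5, 5, 7] (same object as a)
`a = [69, 58, 64, 52]` → a = [69, 58, 64, 52]
`b.append(788)` → b = [5, 5, 7, 788]
`print(a)` → prints [69, 58, 64, 52]
`print(b)` → prints [5, 5, 7, 788]

Answer:
[69, 58, 64, 52]
[5, 5, 7, 788]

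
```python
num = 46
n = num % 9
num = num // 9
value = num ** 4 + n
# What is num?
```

Trace:
`num = 46` → num = 46
`n = num % 9` → n = 1
`num = num // 9` → num = 5
`value = num ** 4 + n` → value = 626
So num = 5

Answer: 5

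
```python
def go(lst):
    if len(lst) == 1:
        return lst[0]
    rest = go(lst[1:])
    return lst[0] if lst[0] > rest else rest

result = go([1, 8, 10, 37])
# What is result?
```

Recursive max over [1, 8, 10, 37] = 37

Answer: 37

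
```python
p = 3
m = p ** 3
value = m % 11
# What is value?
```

Trace:
`p = 3` → p = 3
`m = p ** 3` → m = 27
`value = m % 11` → value = 5
So value = 5

Answer: 5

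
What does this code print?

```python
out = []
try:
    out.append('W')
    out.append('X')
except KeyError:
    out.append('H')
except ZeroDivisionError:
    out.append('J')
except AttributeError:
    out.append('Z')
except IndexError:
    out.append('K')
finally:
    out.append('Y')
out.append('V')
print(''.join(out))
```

Execution trace: 'W' (try body) → 'X' (try body, no exception) → 'Y' (finally) → 'V' (after the try/except). Output: WXYV

Answer: WXYV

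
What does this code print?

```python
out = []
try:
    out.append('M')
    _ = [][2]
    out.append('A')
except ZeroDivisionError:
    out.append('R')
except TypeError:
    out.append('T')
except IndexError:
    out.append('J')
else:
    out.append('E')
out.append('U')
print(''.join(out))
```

Execution trace: 'M' (try body) → 'J' (except IndexError) → 'U' (after the try/except). Output: MJU

Answer: MJU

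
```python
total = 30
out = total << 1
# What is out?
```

Trace:
`total = 30` → total = 30
`out = total << 1` → out = 60
So out = 60

Answer: 60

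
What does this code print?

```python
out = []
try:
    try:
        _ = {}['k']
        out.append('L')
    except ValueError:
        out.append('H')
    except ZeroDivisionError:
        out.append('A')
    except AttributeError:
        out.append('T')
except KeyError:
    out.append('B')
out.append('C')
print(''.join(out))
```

Execution trace: 'B' (outer except KeyError) → 'C' (after the try/except). Output: BC

Answer: BC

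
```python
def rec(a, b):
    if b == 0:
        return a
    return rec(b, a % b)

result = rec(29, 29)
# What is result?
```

rec(29, 29) -> rec(29, 0) -> 29

Answer: 29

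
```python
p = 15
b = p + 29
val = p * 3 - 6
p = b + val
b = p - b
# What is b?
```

Trace:
`p = 15` → p = 15
`b = p + 29` → b = 44
`val = p * 3 - 6` → val = 39
`p = b + val` → p = 83
`b = p - b` → b = 39
So b = 39

Answer: 39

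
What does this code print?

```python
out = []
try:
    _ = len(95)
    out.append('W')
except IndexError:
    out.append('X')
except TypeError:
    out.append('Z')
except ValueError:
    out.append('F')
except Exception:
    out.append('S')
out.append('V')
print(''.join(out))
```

Execution trace: 'Z' (except TypeError) → 'V' (after the try/except). Output: ZV

Answer: ZV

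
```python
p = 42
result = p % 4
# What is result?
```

Trace:
`p = 42` → p = 42
`result = p % 4` → result = 2
So result = 2

Answer: 2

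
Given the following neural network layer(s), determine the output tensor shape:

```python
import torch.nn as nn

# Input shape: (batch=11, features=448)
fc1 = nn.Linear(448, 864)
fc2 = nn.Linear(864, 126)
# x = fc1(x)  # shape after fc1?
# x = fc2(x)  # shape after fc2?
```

Input: (11, 448) -> after fc1: (11, 864) -> Output: (11, 126)

Answer: (11, 126)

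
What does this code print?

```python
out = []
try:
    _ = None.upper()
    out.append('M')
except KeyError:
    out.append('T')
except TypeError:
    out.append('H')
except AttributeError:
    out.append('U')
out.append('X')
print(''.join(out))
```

Execution trace: 'U' (except AttributeError) → 'X' (after the try/except). Output: UX

Answer: UX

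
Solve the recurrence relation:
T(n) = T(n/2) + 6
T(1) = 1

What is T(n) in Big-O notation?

Each step divides n by 2 and adds 6. After log_2(n) steps we reach T(1)=1. So T(n) = 6·log_2(n) + 1 = O(log n).

Answer: O(log n)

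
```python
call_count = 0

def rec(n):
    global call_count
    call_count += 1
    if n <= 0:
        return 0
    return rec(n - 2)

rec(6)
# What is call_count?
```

Linear recursion stepping by 2: 4 calls from n=6 down to ≤0.

Answer: 4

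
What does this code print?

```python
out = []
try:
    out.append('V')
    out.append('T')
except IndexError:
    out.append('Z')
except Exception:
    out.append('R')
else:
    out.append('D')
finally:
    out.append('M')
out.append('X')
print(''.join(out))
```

Execution trace: 'V' (try body) → 'T' (try body, no exception) → 'D' (else) → 'M' (finally) → 'X' (after the try/except). Output: VTDMX

Answer: VTDMX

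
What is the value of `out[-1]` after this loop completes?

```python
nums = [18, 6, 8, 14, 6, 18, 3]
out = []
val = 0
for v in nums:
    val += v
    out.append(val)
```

Cumulative sum ends at 73
`out` takes the values: [] → [18] → [18, 24] → [18, 24, 32] → [18, 24, 32, 46] → [18, 24, 32, 46, 52] → [18, 24, 32, 46, 52, 70] → [18, 24, 32, 46, 52, 70, 73]
So `out[-1]` = 73

Answer: 73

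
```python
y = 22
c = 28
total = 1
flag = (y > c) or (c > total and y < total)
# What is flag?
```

Trace:
`y = 22` → y = 22
`c = 28` → c = 28
`total = 1` → total = 1
`flag = (y > c) or (c > total and y < total)` → flag = False
So flag = False

Answer: False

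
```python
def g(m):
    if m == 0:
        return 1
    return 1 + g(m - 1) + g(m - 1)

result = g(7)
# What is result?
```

g(m) = 1 + 2·g(m-1), g(0)=1. Closed form: (1+1)·2^7 - 1 = 255.

Answer: 255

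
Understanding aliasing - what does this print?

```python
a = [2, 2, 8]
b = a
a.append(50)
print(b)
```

Key concept: basic list aliasing.
Step by step:
`a = [2, 2, 8]` → a = [2, 2, 8]
`b = a` → b = [2, 2, 8] (same object as a)
`a.append(50)` → a = [2, 2, 8, 50] (same object as b); b = [2, 2, 8, 50] (same object as a)
`print(b)` → prints [2, 2, 8, 50]

Answer: [2, 2, 8, 50]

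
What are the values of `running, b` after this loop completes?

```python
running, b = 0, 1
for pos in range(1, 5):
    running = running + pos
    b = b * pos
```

Sum and factorial of 1 to 4
`running, b` takes the values: (0, 1) → (1, 1) → (3, 1) → (3, 2) → (6, 2) → (6, 6) → (10, 6) → (10, 24)

Answer: 10, 24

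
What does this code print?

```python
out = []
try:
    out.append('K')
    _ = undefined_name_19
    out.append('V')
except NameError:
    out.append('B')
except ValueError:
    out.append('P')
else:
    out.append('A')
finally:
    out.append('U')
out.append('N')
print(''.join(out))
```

Execution trace: 'K' (try body) → 'B' (except NameError) → 'U' (finally) → 'N' (after the try/except). Output: KBUN

Answer: KBUN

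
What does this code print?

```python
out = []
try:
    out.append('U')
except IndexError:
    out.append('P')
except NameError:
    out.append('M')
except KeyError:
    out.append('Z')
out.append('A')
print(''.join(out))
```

Execution trace: 'U' (try body, no exception) → 'A' (after the try/except). Output: UA

Answer: UA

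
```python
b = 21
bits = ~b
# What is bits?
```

Trace:
`b = 21` → b = 21
`bits = ~b` → bits = -22
So bits = -22

Answer: -22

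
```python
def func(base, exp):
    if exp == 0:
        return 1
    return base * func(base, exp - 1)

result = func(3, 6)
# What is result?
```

func(3, 6) = 3 * 3 * 3 * 3 * 3 * 3 = 729

Answer: 729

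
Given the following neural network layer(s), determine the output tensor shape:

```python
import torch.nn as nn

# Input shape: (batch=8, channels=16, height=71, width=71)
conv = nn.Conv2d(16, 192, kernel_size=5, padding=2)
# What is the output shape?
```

Input: (8, 16, 71, 71) -> Output: (8, 192, 71, 71)

Answer: (8, 192, 71, 71)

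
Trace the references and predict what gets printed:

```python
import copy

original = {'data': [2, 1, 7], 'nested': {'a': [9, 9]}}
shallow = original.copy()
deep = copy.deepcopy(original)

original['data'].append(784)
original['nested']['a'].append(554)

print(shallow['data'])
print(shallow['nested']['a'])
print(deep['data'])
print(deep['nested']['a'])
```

Key concept: comparing shallow vs deep copy.
Step by step:
`original = {'data': [2, 1, 7], 'nested': {'a': [9, 9]}}` → original = {'data': [2, 1, 7], 'nested': {'a': [9, 9]}}
`shallow = original.copy()` → shallow = {'data': [2, 1, 7], 'nested': {'a': [9, 9]}}
`deep = copy.deepcopy(original)` → deep = {'data': [2, 1, 7], 'nested': {'a': [9, 9]}}
`original['data'].append(784)` → original = {'data': [2, 1, 7, 784], 'nested': {'a': [9, 9]}}; shallow = {'data': [2, 1, 7, 784], 'nested': {'a': [9, 9]}}
`original['nested']['a'].append(554)` → original = {'data': [2, 1, 7, 784], 'nested': {'a': [9, 9, 554]}}; shallow = {'data': [2, 1, 7, 784], 'nested': {'a': [9, 9, 554]}}
`print(shallow['data'])` → prints [2, 1, 7, 784]
`print(shallow['nested']['a'])` → prints [9, 9, 554]
`print(deep['data'])` → prints [2, 1, 7]
`print(deep['nested']['a'])` → prints [9, 9]

Answer:
[2, 1, 7, 784]
[9, 9, 554]
[2, 1, 7]
[9, 9]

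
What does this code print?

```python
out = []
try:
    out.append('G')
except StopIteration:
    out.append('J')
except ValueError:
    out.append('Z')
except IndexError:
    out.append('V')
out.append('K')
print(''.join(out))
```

Execution trace: 'G' (try body, no exception) → 'K' (after the try/except). Output: GK

Answer: GK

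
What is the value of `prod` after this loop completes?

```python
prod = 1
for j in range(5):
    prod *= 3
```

3^5 = 243
`prod` takes the values: 1 → 3 → 9 → 27 → 81 → 243

Answer: 243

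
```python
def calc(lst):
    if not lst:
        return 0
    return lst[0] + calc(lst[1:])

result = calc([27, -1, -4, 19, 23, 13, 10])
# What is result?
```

27 + (-1) + (-4) + 19 + 23 + 13 + 10 + 0 = 87

Answer: 87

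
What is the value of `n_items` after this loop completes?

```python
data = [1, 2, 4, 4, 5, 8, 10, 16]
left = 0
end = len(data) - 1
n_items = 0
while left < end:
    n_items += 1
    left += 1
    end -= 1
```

Iterations until pointers meet (list length 8)
`n_items` takes the values: 0 → 1 → 2 → 3 → 4

Answer: 4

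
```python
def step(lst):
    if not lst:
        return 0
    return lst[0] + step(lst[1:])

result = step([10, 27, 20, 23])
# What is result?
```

10 + 27 + 20 + 23 + 0 = 80

Answer: 80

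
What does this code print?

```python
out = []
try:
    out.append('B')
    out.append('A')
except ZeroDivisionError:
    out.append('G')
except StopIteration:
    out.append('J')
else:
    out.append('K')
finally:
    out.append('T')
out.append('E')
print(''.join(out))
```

Execution trace: 'B' (try body) → 'A' (try body, no exception) → 'K' (else) → 'T' (finally) → 'E' (after the try/except). Output: BAKTE

Answer: BAKTE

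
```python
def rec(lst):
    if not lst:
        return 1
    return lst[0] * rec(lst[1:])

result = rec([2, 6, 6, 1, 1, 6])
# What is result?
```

Product over [2, 6, 6, 1, 1, 6] = 2 * 6 * 6 * 1 * 1 * 6 = 432

Answer: 432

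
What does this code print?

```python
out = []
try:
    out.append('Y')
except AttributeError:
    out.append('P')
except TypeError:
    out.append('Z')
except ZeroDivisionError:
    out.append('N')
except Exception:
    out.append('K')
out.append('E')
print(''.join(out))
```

Execution trace: 'Y' (try body, no exception) → 'E' (after the try/except). Output: YE

Answer: YE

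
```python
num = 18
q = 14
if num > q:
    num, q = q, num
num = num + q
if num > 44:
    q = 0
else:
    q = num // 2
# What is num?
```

Trace:
`num = 18` → num = 18
`q = 14` → q = 14
`if num > q: ...` → num > q is True → num = 14; q = 18
`num = num + q` → num = 32
`if num > 44: ...` → num > 44 is False, take else branch → q = 16
So num = 32

Answer: 32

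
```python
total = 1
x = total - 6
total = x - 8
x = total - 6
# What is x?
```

Trace:
`total = 1` → total = 1
`x = total - 6` → x = -5
`total = x - 8` → total = -13
`x = total - 6` → x = -19
So x = -19

Answer: -19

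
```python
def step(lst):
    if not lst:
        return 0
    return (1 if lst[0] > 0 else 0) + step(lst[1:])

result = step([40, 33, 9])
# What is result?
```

Count of positive elements in [40, 33, 9] = 3

Answer: 3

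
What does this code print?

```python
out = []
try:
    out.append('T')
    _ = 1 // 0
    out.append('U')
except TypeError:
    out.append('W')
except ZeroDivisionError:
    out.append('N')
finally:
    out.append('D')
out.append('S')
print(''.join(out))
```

Execution trace: 'T' (try body) → 'N' (except ZeroDivisionError) → 'D' (finally) → 'S' (after the try/except). Output: TNDS

Answer: TNDS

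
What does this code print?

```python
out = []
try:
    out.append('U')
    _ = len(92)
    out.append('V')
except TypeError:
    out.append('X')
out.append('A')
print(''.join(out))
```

Execution trace: 'U' (try body) → 'X' (except TypeError) → 'A' (after the try/except). Output: UXA

Answer: UXA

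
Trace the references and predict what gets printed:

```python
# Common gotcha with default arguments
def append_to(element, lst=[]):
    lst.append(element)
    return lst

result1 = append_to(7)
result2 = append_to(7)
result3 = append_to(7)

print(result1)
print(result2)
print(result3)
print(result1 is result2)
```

Key concept: mutable default argument gotcha.
Step by step:
`result1 = append_to(7)` → result1 = [7]
`result2 = append_to(7)` → result1 = [7, 7] (same object as result2); result2 = [7, 7] (same object as result1)
`result3 = append_to(7)` → result1 = [7, 7, 7] (same object as result2, result3); result2 = [7, 7, 7] (same object as result1, result3); result3 = [7, 7, 7] (same object as result1, result2)
`print(result1)` → prints [7, 7, 7]
`print(result2)` → prints [7, 7, 7]
`print(result3)` → prints [7, 7, 7]
`print(result1 is result2)` → prints True

Answer:
[7, 7, 7]
[7, 7, 7]
[7, 7, 7]
True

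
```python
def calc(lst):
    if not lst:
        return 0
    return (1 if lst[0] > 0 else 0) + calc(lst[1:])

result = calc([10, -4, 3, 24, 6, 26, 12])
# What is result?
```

Count of positive elements in [10, -4, 3, 24, 6, 26, 12] = 6

Answer: 6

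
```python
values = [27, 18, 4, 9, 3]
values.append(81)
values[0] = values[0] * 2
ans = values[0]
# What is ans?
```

Trace:
`values = [27, 18, 4, 9, 3]` → values = [27, 18, 4, 9, 3]
`values.append(81)` → values = [27, 18, 4, 9, 3, 81]
`values[0] = values[0] * 2` → values = [54, 18, 4, 9, 3, 81]
`ans = values[0]` → ans = 54
So ans = 54

Answer: 54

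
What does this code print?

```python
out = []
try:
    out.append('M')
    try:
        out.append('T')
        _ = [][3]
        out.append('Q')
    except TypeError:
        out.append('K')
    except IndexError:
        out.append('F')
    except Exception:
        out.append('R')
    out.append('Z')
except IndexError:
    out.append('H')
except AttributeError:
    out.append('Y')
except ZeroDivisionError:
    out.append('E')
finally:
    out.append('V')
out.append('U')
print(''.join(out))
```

Execution trace: 'M' (try body) → 'T' (inner try body) → 'F' (inner except IndexError) → 'Z' (try body, no exception) → 'V' (finally) → 'U' (after the try/except). Output: MTFZVU

Answer: MTFZVU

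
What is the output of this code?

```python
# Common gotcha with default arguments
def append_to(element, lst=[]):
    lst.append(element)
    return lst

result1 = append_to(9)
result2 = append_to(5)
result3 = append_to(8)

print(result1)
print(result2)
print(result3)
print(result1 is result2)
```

Key concept: mutable default argument gotcha.
Step by step:
`result1 = append_to(9)` → result1 = [9]
`result2 = append_to(5)` → result1 = [9, 5] (same object as result2); result2 = [9, 5] (same object as result1)
`result3 = append_to(8)` → result1 = [9, 5, 8] (same object as result2, result3); result2 = [9, 5, 8] (same object as result1, result3); result3 = [9, 5, 8] (same object as result1, result2)
`print(result1)` → prints [9, 5, 8]
`print(result2)` → prints [9, 5, 8]
`print(result3)` → prints [9, 5, 8]
`print(result1 is result2)` → prints True

Answer:
[9, 5, 8]
[9, 5, 8]
[9, 5, 8]
True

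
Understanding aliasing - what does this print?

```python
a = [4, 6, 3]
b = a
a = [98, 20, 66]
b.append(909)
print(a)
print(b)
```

Key concept: rebinding vs mutation: a is rebound to a new list, b still points at the original.
Step by step:
`a = [4, 6, 3]` → a = [4, 6, 3]
`b = a` → b = [4, 6, 3] (same object as a)
`a = [98, 20, 66]` → a = [98, 20, 66]
`b.append(909)` → b = [4, 6, 3, 909]
`print(a)` → prints [98, 20, 66]
`print(b)` → prints [4, 6, 3, 909]

Answer:
[98, 20, 66]
[4, 6, 3, 909]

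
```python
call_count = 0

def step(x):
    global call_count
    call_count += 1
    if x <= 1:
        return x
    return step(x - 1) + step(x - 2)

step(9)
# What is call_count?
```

Calls(x) = 1 + Calls(x-1) + Calls(x-2); Calls(0)=Calls(1)=1. For x=9 this gives 109.

Answer: 109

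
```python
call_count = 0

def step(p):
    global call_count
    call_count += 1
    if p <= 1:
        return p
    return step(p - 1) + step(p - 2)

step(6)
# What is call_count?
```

Calls(p) = 1 + Calls(p-1) + Calls(p-2); Calls(0)=Calls(1)=1. For p=6 this gives 25.

Answer: 25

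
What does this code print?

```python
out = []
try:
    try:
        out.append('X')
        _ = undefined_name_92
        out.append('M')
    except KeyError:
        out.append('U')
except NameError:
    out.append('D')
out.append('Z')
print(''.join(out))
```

Execution trace: 'X' (try body) → 'D' (outer except NameError) → 'Z' (after the try/except). Output: XDZ

Answer: XDZ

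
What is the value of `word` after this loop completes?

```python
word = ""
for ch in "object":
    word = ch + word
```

Reverse 'object'
`word` takes the values: "" → "o" → "bo" → "jbo" → "ejbo" → "cejbo" → "tcejbo"

Answer: "tcejbo"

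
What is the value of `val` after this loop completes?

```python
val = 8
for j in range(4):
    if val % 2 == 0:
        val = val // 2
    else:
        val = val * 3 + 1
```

Collatz-style transformation from 8
`val` takes the values: 8 → 4 → 2 → 1 → 4

Answer: 4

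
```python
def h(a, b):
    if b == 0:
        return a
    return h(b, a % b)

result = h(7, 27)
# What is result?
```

h(7, 27) -> h(27, 7) -> h(7, 6) -> h(6, 1) -> h(1, 0) -> 1

Answer: 1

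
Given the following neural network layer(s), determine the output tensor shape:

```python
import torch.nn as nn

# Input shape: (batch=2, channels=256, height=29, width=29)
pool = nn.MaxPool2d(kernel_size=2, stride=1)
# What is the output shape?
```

Input: (2, 256, 29, 29) -> Output: (2, 256, 28, 28)

Answer: (2, 256, 28, 28)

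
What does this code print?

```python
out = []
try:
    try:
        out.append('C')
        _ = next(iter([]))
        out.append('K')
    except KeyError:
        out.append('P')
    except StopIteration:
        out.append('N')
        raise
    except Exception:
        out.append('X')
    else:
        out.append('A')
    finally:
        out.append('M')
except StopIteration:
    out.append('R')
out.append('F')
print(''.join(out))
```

Execution trace: 'C' (inner try body) → 'N' (inner except StopIteration) → 'M' (inner finally) → 'R' (outer except StopIteration) → 'F' (after the try/except). Output: CNMRF

Answer: CNMRF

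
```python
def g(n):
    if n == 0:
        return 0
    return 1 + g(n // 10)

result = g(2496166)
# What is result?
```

Count of digits of 2496166: 7

Answer: 7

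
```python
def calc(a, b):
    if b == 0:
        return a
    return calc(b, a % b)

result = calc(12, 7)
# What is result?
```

calc(12, 7) -> calc(7, 5) -> calc(5, 2) -> calc(2, 1) -> calc(1, 0) -> 1

Answer: 1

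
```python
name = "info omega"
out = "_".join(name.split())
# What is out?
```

Trace:
`name = "info omega"` → name = 'info omega'
`out = "_".join(name.split())` → out = 'info_omega'
So out = 'info_omega'

Answer: 'info_omega'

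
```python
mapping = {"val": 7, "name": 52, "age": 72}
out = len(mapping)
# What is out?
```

Trace:
`mapping = {"val": 7, "name": 52, "age": 72}` → mapping = {'val': 7, 'name': 52, 'age': 72}
`out = len(mapping)` → out = 3
So out = 3

Answer: 3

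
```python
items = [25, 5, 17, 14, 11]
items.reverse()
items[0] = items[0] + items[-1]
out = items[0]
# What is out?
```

Trace:
`items = [25, 5, 17, 14, 11]` → items = [25, 5, 17, 14, 11]
`items.reverse()` → items = [11, 14, 17, 5, 25]
`items[0] = items[0] + items[-1]` → items = [36, 14, 17, 5, 25]
`out = items[0]` → out = 36
So out = 36

Answer: 36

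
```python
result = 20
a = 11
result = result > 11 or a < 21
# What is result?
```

Trace:
`result = 20` → result = 20
`a = 11` → a = 11
`result = result > 11 or a < 21` → result = True
So result = True

Answer: True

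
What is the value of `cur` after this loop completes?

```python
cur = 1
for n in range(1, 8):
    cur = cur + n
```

Start at 1, add 1 through 7
`cur` takes the values: 1 → 2 → 4 → 7 → 11 → 16 → 22 → 29

Answer: 29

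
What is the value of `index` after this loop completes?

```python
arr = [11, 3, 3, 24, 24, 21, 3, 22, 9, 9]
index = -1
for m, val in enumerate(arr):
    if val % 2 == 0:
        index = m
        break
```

First even number index in [11, 3, 3, 24, 24, 21, 3, 22, 9, 9]
`index` takes the values: -1 → 3

Answer: 3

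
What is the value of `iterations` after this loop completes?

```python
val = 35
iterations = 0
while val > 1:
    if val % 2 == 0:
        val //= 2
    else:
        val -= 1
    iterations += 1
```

Steps to reduce 35 to 1
`iterations` takes the values: 0 → 1 → 2 → 3 → 4 → 5 → 6 → 7

Answer: 7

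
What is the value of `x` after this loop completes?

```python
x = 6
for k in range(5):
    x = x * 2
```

Multiply by 2, 5 times: 6 * 2^5 = 192
`x` takes the values: 6 → 12 → 24 → 48 → 96 → 192

Answer: 192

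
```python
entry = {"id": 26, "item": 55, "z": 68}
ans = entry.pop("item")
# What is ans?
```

Trace:
`entry = {"id": 26, "item": 55, "z": 68}` → entry = {'id': 26, 'item': 55, 'z': 68}
`ans = entry.pop("item")` → entry = {'id': 26, 'z': 68}; ans = 55
So ans = 55

Answer: 55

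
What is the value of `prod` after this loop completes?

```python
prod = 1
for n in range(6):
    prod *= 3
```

3^6 = 729
`prod` takes the values: 1 → 3 → 9 → 27 → 81 → 243 → 729

Answer: 729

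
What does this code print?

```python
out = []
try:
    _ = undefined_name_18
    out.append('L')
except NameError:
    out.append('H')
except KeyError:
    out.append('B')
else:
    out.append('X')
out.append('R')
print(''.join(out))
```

Execution trace: 'H' (except NameError) → 'R' (after the try/except). Output: HR

Answer: HR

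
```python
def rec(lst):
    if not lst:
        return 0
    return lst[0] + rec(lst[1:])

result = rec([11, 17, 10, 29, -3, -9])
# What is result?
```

11 + 17 + 10 + 29 + (-3) + (-9) + 0 = 55

Answer: 55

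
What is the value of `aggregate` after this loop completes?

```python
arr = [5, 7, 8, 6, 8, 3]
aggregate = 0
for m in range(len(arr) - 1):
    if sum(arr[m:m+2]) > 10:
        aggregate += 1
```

Count windows with sum > 10
`aggregate` takes the values: 0 → 1 → 2 → 3 → 4 → 5

Answer: 5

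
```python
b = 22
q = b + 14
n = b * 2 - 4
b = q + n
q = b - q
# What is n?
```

Trace:
`b = 22` → b = 22
`q = b + 14` → q = 36
`n = b * 2 - 4` → n = 40
`b = q + n` → b = 76
`q = b - q` → q = 40
So n = 40

Answer: 40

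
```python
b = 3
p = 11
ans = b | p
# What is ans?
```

Trace:
`b = 3` → b = 3
`p = 11` → p = 11
`ans = b | p` → ans = 11
So ans = 11

Answer: 11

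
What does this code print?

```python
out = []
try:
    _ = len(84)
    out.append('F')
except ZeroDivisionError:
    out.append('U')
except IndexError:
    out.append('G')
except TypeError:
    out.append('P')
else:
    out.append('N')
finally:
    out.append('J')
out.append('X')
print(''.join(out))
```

Execution trace: 'P' (except TypeError) → 'J' (finally) → 'X' (after the try/except). Output: PJX

Answer: PJX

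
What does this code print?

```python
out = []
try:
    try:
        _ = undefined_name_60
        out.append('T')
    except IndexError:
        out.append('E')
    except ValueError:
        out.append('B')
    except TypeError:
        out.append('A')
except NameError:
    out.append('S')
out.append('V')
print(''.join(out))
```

Execution trace: 'S' (outer except NameError) → 'V' (after the try/except). Output: SV

Answer: SV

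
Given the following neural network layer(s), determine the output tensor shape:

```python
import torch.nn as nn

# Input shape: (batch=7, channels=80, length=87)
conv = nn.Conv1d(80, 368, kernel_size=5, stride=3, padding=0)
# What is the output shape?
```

Input: (7, 80, 87) -> Output: (7, 368, 28)

Answer: (7, 368, 28)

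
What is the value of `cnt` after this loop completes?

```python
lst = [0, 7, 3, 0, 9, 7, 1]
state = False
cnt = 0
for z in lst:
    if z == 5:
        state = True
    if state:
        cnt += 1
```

Count elements after first 5 in [0, 7, 3, 0, 9, 7, 1]
`cnt` takes the values: 0

Answer: 0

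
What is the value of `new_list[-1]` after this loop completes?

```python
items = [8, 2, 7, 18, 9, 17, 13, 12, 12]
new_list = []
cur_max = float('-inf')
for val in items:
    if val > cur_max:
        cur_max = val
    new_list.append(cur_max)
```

Running max ends at 18
`new_list` takes the values: [] → [8] → [8, 8] → [8, 8, 8] → [8, 8, 8, 18] → [8, 8, 8, 18, 18] → [8, 8, 8, 18, 18, 18] → [8, 8, 8, 18, 18, 18, 18] → [8, 8, 8, 18, 18, 18, 18, 18] → [8, 8, 8, 18, 18, 18, 18, 18, 18]
So `new_list[-1]` = 18

Answer: 18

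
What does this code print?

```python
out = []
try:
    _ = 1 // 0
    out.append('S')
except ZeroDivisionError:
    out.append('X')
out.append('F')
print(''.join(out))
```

Execution trace: 'X' (except ZeroDivisionError) → 'F' (after the try/except). Output: XF

Answer: XF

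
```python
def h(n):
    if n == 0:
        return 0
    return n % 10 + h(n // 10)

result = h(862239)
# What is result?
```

Sum of digits of 862239: 9 + 3 + 2 + 2 + 6 + 8 = 30

Answer: 30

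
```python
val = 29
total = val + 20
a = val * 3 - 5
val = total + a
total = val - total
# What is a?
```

Trace:
`val = 29` → val = 29
`total = val + 20` → total = 49
`a = val * 3 - 5` → a = 82
`val = total + a` → val = 131
`total = val - total` → total = 82
So a = 82

Answer: 82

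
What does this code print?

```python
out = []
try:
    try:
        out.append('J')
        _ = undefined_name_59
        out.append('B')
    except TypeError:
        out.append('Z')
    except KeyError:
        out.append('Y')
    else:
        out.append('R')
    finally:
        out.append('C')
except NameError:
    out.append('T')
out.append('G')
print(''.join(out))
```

Execution trace: 'J' (try body) → 'C' (finally) → 'T' (outer except NameError) → 'G' (after the try/except). Output: JCTG

Answer: JCTG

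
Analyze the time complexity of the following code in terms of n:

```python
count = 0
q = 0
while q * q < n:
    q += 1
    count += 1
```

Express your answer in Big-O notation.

Each loop level contributes: √n. Multiplying the contributions gives O(√n).

Answer: O(√n)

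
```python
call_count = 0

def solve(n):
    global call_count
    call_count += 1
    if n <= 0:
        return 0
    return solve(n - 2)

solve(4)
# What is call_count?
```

Linear recursion stepping by 2: 3 calls from n=4 down to ≤0.

Answer: 3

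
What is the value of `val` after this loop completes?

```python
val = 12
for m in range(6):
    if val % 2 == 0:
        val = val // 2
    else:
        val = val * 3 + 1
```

Collatz-style transformation from 12
`val` takes the values: 12 → 6 → 3 → 10 → 5 → 16 → 8

Answer: 8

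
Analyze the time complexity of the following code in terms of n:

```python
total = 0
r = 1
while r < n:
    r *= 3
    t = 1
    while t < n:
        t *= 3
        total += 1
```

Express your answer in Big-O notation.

Each loop level contributes: log n × log n. Multiplying the contributions gives O(log² n).

Answer: O(log² n)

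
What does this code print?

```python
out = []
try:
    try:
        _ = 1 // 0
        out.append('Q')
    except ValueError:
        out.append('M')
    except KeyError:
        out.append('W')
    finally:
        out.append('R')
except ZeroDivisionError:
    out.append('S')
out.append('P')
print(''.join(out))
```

Execution trace: 'R' (inner finally) → 'S' (outer except ZeroDivisionError) → 'P' (after the try/except). Output: RSP

Answer: RSP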